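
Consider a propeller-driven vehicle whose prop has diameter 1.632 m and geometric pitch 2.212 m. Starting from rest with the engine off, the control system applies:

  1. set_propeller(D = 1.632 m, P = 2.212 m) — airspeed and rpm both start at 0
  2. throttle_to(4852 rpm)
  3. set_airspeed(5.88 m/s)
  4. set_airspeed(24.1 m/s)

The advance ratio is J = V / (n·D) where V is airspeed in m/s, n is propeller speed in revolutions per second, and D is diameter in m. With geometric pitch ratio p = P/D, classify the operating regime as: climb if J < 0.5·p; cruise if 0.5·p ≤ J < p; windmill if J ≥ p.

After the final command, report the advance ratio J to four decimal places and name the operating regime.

J = 0.1826, regime = climb

set_propeller: D = 1.632 m, P = 2.212 m (p = P/D = 1.355392); state ← (V=0, rpm=0)
throttle_to(4852): rpm ← 4852
set_airspeed(5.88): V ← 5.88 m/s
set_airspeed(24.1): V ← 24.1 m/s
final state: V = 24.1 m/s, rpm = 4852 → n = rpm/60 = 80.866667 rev/s
J = V / (n·D) = 24.1 / (80.866667 × 1.632) = 0.182611
regime bands: climb J<0.6777 | cruise [0.6777, 1.3554) | windmill J≥1.3554
J = 0.1826 → climb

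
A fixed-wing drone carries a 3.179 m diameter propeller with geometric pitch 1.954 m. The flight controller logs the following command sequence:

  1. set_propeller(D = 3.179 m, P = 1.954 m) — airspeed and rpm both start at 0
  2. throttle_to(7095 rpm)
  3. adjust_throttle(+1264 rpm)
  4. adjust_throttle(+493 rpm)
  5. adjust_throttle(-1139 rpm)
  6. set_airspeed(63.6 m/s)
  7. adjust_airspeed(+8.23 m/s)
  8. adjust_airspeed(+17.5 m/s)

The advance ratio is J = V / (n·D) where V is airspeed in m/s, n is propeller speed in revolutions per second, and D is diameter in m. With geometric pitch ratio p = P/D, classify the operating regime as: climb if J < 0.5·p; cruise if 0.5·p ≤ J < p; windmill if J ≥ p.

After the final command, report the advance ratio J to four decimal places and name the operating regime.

set_propeller: D = 3.179 m, P = 1.954 m (p = P/D = 0.614659); state ← (V=0, rpm=0)
throttle_to(7095): rpm ← 7095
adjust_throttle(+1264): rpm ← 7095 +1264 = 8359
adjust_throttle(+493): rpm ← 8359 +493 = 8852
adjust_throttle(-1139): rpm ← 8852 -1139 = 7713
set_airspeed(63.6): V ← 63.6 m/s
adjust_airspeed(+8.23): V ← 63.6 +8.23 = 71.83 m/s
adjust_airspeed(+17.5): V ← 71.83 +17.5 = 89.33 m/s
final state: V = 89.33 m/s, rpm = 7713 → n = rpm/60 = 128.550000 rev/s
J = V / (n·D) = 89.33 / (128.550000 × 3.179) = 0.218592
regime bands: climb J<0.3073 | cruise [0.3073, 0.6147) | windmill J≥0.6147
J = 0.2186 → climb

J = 0.2186, regime = climb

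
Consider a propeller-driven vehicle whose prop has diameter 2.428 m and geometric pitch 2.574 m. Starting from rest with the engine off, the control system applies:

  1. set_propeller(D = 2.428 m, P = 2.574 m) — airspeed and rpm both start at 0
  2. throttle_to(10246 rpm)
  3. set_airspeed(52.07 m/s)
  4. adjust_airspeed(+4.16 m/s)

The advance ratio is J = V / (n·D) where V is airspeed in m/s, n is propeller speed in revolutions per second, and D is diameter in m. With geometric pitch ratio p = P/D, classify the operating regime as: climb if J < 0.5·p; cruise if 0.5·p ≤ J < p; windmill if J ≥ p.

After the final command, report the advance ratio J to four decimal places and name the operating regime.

set_propeller: D = 2.428 m, P = 2.574 m (p = P/D = 1.060132); state ← (V=0, rpm=0)
throttle_to(10246): rpm ← 10246
set_airspeed(52.07): V ← 52.07 m/s
adjust_airspeed(+4.16): V ← 52.07 +4.16 = 56.23 m/s
final state: V = 56.23 m/s, rpm = 10246 → n = rpm/60 = 170.766667 rev/s
J = V / (n·D) = 56.23 / (170.766667 × 2.428) = 0.135618
regime bands: climb J<0.5301 | cruise [0.5301, 1.0601) | windmill J≥1.0601
J = 0.1356 → climb

J = 0.1356, regime = climb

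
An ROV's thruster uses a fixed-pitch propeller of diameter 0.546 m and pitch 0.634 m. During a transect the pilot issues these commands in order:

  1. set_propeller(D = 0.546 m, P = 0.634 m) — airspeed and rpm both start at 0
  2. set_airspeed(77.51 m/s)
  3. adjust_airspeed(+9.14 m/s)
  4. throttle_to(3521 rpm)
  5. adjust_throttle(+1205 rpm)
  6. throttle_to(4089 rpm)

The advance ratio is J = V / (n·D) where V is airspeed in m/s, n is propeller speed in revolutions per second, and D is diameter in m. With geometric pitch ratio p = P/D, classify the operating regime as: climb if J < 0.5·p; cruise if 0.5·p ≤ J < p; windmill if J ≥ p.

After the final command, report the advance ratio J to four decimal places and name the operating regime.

set_propeller: D = 0.546 m, P = 0.634 m (p = P/D = 1.161172); state ← (V=0, rpm=0)
set_airspeed(77.51): V ← 77.51 m/s
adjust_airspeed(+9.14): V ← 77.51 +9.14 = 86.65 m/s
throttle_to(3521): rpm ← 3521
adjust_throttle(+1205): rpm ← 3521 +1205 = 4726
throttle_to(4089): rpm ← 4089
final state: V = 86.65 m/s, rpm = 4089 → n = rpm/60 = 68.150000 rev/s
J = V / (n·D) = 86.65 / (68.150000 × 0.546) = 2.328681
regime bands: climb J<0.5806 | cruise [0.5806, 1.1612) | windmill J≥1.1612
J = 2.3287 → windmill

J = 2.3287, regime = windmill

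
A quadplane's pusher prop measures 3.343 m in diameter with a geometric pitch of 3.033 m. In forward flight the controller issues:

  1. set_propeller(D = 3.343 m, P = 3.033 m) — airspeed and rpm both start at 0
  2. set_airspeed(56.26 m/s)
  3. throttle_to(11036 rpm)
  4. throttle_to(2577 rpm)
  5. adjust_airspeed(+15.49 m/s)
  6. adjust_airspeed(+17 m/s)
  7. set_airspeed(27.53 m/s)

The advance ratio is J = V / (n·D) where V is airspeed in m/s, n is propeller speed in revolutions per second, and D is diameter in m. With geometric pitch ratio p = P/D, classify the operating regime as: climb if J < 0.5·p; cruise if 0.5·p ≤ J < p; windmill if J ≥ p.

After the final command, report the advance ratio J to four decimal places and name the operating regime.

set_propeller: D = 3.343 m, P = 3.033 m (p = P/D = 0.907269); state ← (V=0, rpm=0)
set_airspeed(56.26): V ← 56.26 m/s
throttle_to(11036): rpm ← 11036
throttle_to(2577): rpm ← 2577
adjust_airspeed(+15.49): V ← 56.26 +15.49 = 71.75 m/s
adjust_airspeed(+17): V ← 71.75 +17 = 88.75 m/s
set_airspeed(27.53): V ← 27.53 m/s
final state: V = 27.53 m/s, rpm = 2577 → n = rpm/60 = 42.950000 rev/s
J = V / (n·D) = 27.53 / (42.950000 × 3.343) = 0.191737
regime bands: climb J<0.4536 | cruise [0.4536, 0.9073) | windmill J≥0.9073
J = 0.1917 → climb

J = 0.1917, regime = climb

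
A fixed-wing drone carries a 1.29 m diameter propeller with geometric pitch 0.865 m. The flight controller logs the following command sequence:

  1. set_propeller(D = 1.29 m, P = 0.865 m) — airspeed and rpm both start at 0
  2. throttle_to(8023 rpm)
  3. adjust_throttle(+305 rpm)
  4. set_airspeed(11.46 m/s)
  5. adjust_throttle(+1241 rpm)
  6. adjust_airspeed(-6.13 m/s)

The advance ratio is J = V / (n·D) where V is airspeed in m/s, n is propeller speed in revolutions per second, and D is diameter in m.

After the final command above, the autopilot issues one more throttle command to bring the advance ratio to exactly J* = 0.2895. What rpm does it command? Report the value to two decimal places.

rpm = 856.33

set_propeller: D = 1.29 m, P = 0.865 m (p = P/D = 0.670543); state ← (V=0, rpm=0)
throttle_to(8023): rpm ← 8023
adjust_throttle(+305): rpm ← 8023 +305 = 8328
set_airspeed(11.46): V ← 11.46 m/s
adjust_throttle(+1241): rpm ← 8328 +1241 = 9569
adjust_airspeed(-6.13): V ← 11.46 -6.13 = 5.33 m/s
final state: V = 5.33 m/s, rpm = 9569 → n = rpm/60 = 159.483333 rev/s
target J* = 0.2895; solve J* = V/(n·D) for n: n = V/(J*·D) = 5.33/(0.2895 × 1.29) = 14.272135 rev/s
rpm = 60·n = 856.328072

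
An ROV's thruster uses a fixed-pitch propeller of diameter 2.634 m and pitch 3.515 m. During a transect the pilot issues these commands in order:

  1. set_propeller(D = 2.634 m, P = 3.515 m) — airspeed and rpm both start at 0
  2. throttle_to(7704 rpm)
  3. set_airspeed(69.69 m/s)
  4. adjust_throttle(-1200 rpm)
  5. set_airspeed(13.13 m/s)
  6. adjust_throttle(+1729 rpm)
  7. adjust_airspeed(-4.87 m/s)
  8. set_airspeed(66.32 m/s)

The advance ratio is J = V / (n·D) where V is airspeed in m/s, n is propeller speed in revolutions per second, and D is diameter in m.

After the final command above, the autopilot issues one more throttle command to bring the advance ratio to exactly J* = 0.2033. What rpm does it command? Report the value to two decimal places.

set_propeller: D = 2.634 m, P = 3.515 m (p = P/D = 1.334472); state ← (V=0, rpm=0)
throttle_to(7704): rpm ← 7704
set_airspeed(69.69): V ← 69.69 m/s
adjust_throttle(-1200): rpm ← 7704 -1200 = 6504
set_airspeed(13.13): V ← 13.13 m/s
adjust_throttle(+1729): rpm ← 6504 +1729 = 8233
adjust_airspeed(-4.87): V ← 13.13 -4.87 = 8.26 m/s
set_airspeed(66.32): V ← 66.32 m/s
final state: V = 66.32 m/s, rpm = 8233 → n = rpm/60 = 137.216667 rev/s
target J* = 0.2033; solve J* = V/(n·D) for n: n = V/(J*·D) = 66.32/(0.2033 × 2.634) = 123.848676 rev/s
rpm = 60·n = 7430.920562

rpm = 7430.92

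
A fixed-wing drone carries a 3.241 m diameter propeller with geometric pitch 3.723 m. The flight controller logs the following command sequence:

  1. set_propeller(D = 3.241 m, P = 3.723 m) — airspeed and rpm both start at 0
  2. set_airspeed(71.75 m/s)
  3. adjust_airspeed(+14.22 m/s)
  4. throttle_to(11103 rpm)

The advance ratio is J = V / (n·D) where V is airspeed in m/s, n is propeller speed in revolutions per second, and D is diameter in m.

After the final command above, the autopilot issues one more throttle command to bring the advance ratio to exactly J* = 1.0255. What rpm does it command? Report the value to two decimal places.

set_propeller: D = 3.241 m, P = 3.723 m (p = P/D = 1.148720); state ← (V=0, rpm=0)
set_airspeed(71.75): V ← 71.75 m/s
adjust_airspeed(+14.22): V ← 71.75 +14.22 = 85.97 m/s
throttle_to(11103): rpm ← 11103
final state: V = 85.97 m/s, rpm = 11103 → n = rpm/60 = 185.050000 rev/s
target J* = 1.0255; solve J* = V/(n·D) for n: n = V/(J*·D) = 85.97/(1.0255 × 3.241) = 25.866176 rev/s
rpm = 60·n = 1551.970570

rpm = 1551.97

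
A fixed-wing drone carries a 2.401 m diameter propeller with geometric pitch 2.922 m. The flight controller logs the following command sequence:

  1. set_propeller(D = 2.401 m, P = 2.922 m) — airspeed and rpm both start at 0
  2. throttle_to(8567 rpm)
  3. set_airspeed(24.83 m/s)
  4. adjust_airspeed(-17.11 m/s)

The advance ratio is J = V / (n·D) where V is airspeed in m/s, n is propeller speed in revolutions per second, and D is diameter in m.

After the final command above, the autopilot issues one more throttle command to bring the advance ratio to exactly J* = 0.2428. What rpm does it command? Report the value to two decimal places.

rpm = 794.56

set_propeller: D = 2.401 m, P = 2.922 m (p = P/D = 1.216993); state ← (V=0, rpm=0)
throttle_to(8567): rpm ← 8567
set_airspeed(24.83): V ← 24.83 m/s
adjust_airspeed(-17.11): V ← 24.83 -17.11 = 7.72 m/s
final state: V = 7.72 m/s, rpm = 8567 → n = rpm/60 = 142.783333 rev/s
target J* = 0.2428; solve J* = V/(n·D) for n: n = V/(J*·D) = 7.72/(0.2428 × 2.401) = 13.242697 rev/s
rpm = 60·n = 794.561849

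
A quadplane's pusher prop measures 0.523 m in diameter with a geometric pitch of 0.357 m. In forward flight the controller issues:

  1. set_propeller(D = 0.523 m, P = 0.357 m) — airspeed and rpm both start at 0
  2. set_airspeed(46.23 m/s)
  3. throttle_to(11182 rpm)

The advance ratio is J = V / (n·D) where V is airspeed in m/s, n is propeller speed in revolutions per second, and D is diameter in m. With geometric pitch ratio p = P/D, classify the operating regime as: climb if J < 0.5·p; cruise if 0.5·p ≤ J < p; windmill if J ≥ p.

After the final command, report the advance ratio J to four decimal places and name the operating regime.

set_propeller: D = 0.523 m, P = 0.357 m (p = P/D = 0.682600); state ← (V=0, rpm=0)
set_airspeed(46.23): V ← 46.23 m/s
throttle_to(11182): rpm ← 11182
final state: V = 46.23 m/s, rpm = 11182 → n = rpm/60 = 186.366667 rev/s
J = V / (n·D) = 46.23 / (186.366667 × 0.523) = 0.474301
regime bands: climb J<0.3413 | cruise [0.3413, 0.6826) | windmill J≥0.6826
J = 0.4743 → cruise

J = 0.4743, regime = cruise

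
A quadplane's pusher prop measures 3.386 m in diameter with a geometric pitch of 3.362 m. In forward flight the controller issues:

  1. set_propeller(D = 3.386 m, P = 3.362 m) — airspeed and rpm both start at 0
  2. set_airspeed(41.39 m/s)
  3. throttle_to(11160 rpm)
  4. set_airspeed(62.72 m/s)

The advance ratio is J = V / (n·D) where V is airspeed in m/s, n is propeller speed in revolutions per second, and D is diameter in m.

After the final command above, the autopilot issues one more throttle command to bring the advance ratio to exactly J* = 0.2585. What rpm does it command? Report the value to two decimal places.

set_propeller: D = 3.386 m, P = 3.362 m (p = P/D = 0.992912); state ← (V=0, rpm=0)
set_airspeed(41.39): V ← 41.39 m/s
throttle_to(11160): rpm ← 11160
set_airspeed(62.72): V ← 62.72 m/s
final state: V = 62.72 m/s, rpm = 11160 → n = rpm/60 = 186.000000 rev/s
target J* = 0.2585; solve J* = V/(n·D) for n: n = V/(J*·D) = 62.72/(0.2585 × 3.386) = 71.656988 rev/s
rpm = 60·n = 4299.419272

rpm = 4299.42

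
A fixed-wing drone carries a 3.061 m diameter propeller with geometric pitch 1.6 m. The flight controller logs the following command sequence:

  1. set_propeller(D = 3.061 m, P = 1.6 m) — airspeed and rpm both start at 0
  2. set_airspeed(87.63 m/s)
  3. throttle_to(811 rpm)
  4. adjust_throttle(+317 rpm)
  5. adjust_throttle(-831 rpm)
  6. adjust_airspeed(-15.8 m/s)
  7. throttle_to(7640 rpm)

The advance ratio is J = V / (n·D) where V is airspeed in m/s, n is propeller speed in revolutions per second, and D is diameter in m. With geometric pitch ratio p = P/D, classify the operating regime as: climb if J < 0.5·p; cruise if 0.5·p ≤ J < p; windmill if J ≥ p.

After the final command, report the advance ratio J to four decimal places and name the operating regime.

set_propeller: D = 3.061 m, P = 1.6 m (p = P/D = 0.522705); state ← (V=0, rpm=0)
set_airspeed(87.63): V ← 87.63 m/s
throttle_to(811): rpm ← 811
adjust_throttle(+317): rpm ← 811 +317 = 1128
adjust_throttle(-831): rpm ← 1128 -831 = 297
adjust_airspeed(-15.8): V ← 87.63 -15.8 = 71.83 m/s
throttle_to(7640): rpm ← 7640
final state: V = 71.83 m/s, rpm = 7640 → n = rpm/60 = 127.333333 rev/s
J = V / (n·D) = 71.83 / (127.333333 × 3.061) = 0.184289
regime bands: climb J<0.2614 | cruise [0.2614, 0.5227) | windmill J≥0.5227
J = 0.1843 → climb

J = 0.1843, regime = climb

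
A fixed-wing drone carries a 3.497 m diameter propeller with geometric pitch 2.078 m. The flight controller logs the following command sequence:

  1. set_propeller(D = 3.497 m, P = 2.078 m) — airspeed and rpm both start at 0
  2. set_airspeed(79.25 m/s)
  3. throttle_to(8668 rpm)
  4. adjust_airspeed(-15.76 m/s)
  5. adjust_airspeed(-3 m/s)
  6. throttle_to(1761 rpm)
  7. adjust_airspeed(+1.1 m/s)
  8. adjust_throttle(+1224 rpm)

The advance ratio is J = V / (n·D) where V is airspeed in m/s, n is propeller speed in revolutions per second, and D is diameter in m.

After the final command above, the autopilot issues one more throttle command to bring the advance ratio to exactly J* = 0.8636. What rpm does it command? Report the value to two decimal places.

rpm = 1223.64

set_propeller: D = 3.497 m, P = 2.078 m (p = P/D = 0.594224); state ← (V=0, rpm=0)
set_airspeed(79.25): V ← 79.25 m/s
throttle_to(8668): rpm ← 8668
adjust_airspeed(-15.76): V ← 79.25 -15.76 = 63.49 m/s
adjust_airspeed(-3): V ← 63.49 -3 = 60.49 m/s
throttle_to(1761): rpm ← 1761
adjust_airspeed(+1.1): V ← 60.49 +1.1 = 61.59 m/s
adjust_throttle(+1224): rpm ← 1761 +1224 = 2985
final state: V = 61.59 m/s, rpm = 2985 → n = rpm/60 = 49.750000 rev/s
target J* = 0.8636; solve J* = V/(n·D) for n: n = V/(J*·D) = 61.59/(0.8636 × 3.497) = 20.393978 rev/s
rpm = 60·n = 1223.638656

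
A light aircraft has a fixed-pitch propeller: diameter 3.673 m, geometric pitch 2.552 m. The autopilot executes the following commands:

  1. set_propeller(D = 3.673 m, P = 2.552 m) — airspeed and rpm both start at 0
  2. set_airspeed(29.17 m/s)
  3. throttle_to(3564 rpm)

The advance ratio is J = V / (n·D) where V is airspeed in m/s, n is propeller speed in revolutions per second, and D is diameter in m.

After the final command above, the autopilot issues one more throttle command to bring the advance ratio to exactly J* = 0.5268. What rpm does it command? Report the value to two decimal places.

set_propeller: D = 3.673 m, P = 2.552 m (p = P/D = 0.694800); state ← (V=0, rpm=0)
set_airspeed(29.17): V ← 29.17 m/s
throttle_to(3564): rpm ← 3564
final state: V = 29.17 m/s, rpm = 3564 → n = rpm/60 = 59.400000 rev/s
target J* = 0.5268; solve J* = V/(n·D) for n: n = V/(J*·D) = 29.17/(0.5268 × 3.673) = 15.075431 rev/s
rpm = 60·n = 904.525854

rpm = 904.53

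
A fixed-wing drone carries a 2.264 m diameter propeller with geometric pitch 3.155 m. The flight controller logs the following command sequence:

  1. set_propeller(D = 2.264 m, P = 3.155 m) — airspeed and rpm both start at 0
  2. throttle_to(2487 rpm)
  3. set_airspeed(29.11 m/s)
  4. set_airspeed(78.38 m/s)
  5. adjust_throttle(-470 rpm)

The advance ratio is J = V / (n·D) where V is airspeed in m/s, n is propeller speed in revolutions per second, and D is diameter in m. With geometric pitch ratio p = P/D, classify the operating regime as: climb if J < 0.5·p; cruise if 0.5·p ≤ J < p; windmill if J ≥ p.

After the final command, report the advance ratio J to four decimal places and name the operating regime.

J = 1.0299, regime = cruise

set_propeller: D = 2.264 m, P = 3.155 m (p = P/D = 1.393551); state ← (V=0, rpm=0)
throttle_to(2487): rpm ← 2487
set_airspeed(29.11): V ← 29.11 m/s
set_airspeed(78.38): V ← 78.38 m/s
adjust_throttle(-470): rpm ← 2487 -470 = 2017
final state: V = 78.38 m/s, rpm = 2017 → n = rpm/60 = 33.616667 rev/s
J = V / (n·D) = 78.38 / (33.616667 × 2.264) = 1.029851
regime bands: climb J<0.6968 | cruise [0.6968, 1.3936) | windmill J≥1.3936
J = 1.0299 → cruise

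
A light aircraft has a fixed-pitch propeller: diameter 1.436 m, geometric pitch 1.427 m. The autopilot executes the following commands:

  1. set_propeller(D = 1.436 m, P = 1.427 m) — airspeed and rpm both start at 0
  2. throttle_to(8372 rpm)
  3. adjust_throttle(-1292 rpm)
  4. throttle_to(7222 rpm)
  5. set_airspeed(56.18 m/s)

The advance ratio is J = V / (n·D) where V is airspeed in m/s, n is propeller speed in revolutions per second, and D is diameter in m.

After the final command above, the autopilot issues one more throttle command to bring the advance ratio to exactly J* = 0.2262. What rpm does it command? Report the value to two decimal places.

rpm = 10377.34

set_propeller: D = 1.436 m, P = 1.427 m (p = P/D = 0.993733); state ← (V=0, rpm=0)
throttle_to(8372): rpm ← 8372
adjust_throttle(-1292): rpm ← 8372 -1292 = 7080
throttle_to(7222): rpm ← 7222
set_airspeed(56.18): V ← 56.18 m/s
final state: V = 56.18 m/s, rpm = 7222 → n = rpm/60 = 120.366667 rev/s
target J* = 0.2262; solve J* = V/(n·D) for n: n = V/(J*·D) = 56.18/(0.2262 × 1.436) = 172.955626 rev/s
rpm = 60·n = 10377.337579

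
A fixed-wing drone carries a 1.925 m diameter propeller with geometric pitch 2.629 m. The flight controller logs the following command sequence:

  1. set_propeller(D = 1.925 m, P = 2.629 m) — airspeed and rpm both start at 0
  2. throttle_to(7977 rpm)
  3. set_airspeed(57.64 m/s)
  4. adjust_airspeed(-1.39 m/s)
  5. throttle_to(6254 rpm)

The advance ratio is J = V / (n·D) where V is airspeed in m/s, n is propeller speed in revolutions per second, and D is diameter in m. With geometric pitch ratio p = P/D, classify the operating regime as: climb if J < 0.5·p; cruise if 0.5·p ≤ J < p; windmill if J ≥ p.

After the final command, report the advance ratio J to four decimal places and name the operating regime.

J = 0.2803, regime = climb

set_propeller: D = 1.925 m, P = 2.629 m (p = P/D = 1.365714); state ← (V=0, rpm=0)
throttle_to(7977): rpm ← 7977
set_airspeed(57.64): V ← 57.64 m/s
adjust_airspeed(-1.39): V ← 57.64 -1.39 = 56.25 m/s
throttle_to(6254): rpm ← 6254
final state: V = 56.25 m/s, rpm = 6254 → n = rpm/60 = 104.233333 rev/s
J = V / (n·D) = 56.25 / (104.233333 × 1.925) = 0.280340
regime bands: climb J<0.6829 | cruise [0.6829, 1.3657) | windmill J≥1.3657
J = 0.2803 → climb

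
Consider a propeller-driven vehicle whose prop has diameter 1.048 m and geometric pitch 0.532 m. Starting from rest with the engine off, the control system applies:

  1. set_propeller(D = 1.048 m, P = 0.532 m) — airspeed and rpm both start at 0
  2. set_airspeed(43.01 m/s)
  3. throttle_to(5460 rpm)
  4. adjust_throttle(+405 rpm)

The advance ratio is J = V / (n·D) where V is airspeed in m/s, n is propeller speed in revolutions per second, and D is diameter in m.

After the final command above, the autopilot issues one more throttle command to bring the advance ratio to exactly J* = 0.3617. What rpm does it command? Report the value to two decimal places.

set_propeller: D = 1.048 m, P = 0.532 m (p = P/D = 0.507634); state ← (V=0, rpm=0)
set_airspeed(43.01): V ← 43.01 m/s
throttle_to(5460): rpm ← 5460
adjust_throttle(+405): rpm ← 5460 +405 = 5865
final state: V = 43.01 m/s, rpm = 5865 → n = rpm/60 = 97.750000 rev/s
target J* = 0.3617; solve J* = V/(n·D) for n: n = V/(J*·D) = 43.01/(0.3617 × 1.048) = 113.464408 rev/s
rpm = 60·n = 6807.864474

rpm = 6807.86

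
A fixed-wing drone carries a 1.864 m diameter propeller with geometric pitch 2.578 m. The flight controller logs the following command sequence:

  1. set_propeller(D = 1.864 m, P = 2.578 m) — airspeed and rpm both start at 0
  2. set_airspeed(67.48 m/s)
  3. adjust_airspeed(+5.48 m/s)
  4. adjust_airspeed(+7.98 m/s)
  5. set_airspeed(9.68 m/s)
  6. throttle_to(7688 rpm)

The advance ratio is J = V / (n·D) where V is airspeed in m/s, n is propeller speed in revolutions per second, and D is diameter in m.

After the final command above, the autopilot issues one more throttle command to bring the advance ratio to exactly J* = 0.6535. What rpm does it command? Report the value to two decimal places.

set_propeller: D = 1.864 m, P = 2.578 m (p = P/D = 1.383047); state ← (V=0, rpm=0)
set_airspeed(67.48): V ← 67.48 m/s
adjust_airspeed(+5.48): V ← 67.48 +5.48 = 72.96 m/s
adjust_airspeed(+7.98): V ← 72.96 +7.98 = 80.94 m/s
set_airspeed(9.68): V ← 9.68 m/s
throttle_to(7688): rpm ← 7688
final state: V = 9.68 m/s, rpm = 7688 → n = rpm/60 = 128.133333 rev/s
target J* = 0.6535; solve J* = V/(n·D) for n: n = V/(J*·D) = 9.68/(0.6535 × 1.864) = 7.946646 rev/s
rpm = 60·n = 476.798750

rpm = 476.80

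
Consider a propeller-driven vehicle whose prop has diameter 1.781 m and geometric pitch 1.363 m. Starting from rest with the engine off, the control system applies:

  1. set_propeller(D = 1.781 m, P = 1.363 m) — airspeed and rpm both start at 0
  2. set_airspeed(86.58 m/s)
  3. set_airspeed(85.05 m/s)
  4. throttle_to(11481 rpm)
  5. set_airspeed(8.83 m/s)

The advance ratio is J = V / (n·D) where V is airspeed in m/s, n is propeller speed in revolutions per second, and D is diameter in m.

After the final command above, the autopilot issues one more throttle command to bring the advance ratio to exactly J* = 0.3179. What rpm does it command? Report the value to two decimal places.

set_propeller: D = 1.781 m, P = 1.363 m (p = P/D = 0.765300); state ← (V=0, rpm=0)
set_airspeed(86.58): V ← 86.58 m/s
set_airspeed(85.05): V ← 85.05 m/s
throttle_to(11481): rpm ← 11481
set_airspeed(8.83): V ← 8.83 m/s
final state: V = 8.83 m/s, rpm = 11481 → n = rpm/60 = 191.350000 rev/s
target J* = 0.3179; solve J* = V/(n·D) for n: n = V/(J*·D) = 8.83/(0.3179 × 1.781) = 15.595750 rev/s
rpm = 60·n = 935.744981

rpm = 935.74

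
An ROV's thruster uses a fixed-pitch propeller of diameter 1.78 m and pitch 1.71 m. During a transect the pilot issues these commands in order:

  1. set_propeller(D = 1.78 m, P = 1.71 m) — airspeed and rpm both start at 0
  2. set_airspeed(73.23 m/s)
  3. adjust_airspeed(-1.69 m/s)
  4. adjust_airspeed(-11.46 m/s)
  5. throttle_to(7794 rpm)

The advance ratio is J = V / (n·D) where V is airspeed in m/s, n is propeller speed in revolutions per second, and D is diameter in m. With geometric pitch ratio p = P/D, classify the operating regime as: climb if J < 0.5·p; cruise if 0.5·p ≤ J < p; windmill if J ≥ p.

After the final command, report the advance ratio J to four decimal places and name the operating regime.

J = 0.2598, regime = climb

set_propeller: D = 1.78 m, P = 1.71 m (p = P/D = 0.960674); state ← (V=0, rpm=0)
set_airspeed(73.23): V ← 73.23 m/s
adjust_airspeed(-1.69): V ← 73.23 -1.69 = 71.54 m/s
adjust_airspeed(-11.46): V ← 71.54 -11.46 = 60.08 m/s
throttle_to(7794): rpm ← 7794
final state: V = 60.08 m/s, rpm = 7794 → n = rpm/60 = 129.900000 rev/s
J = V / (n·D) = 60.08 / (129.900000 × 1.78) = 0.259837
regime bands: climb J<0.4803 | cruise [0.4803, 0.9607) | windmill J≥0.9607
J = 0.2598 → climb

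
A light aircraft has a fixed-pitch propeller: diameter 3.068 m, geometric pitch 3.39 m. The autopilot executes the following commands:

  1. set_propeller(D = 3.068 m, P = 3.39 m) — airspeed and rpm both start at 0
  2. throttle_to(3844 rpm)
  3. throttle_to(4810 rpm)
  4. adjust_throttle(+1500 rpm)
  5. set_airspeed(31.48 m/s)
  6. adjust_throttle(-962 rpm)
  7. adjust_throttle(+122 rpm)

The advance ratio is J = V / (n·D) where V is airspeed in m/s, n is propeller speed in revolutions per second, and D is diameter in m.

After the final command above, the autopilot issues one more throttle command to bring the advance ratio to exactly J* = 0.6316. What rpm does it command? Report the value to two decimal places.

rpm = 974.74

set_propeller: D = 3.068 m, P = 3.39 m (p = P/D = 1.104954); state ← (V=0, rpm=0)
throttle_to(3844): rpm ← 3844
throttle_to(4810): rpm ← 4810
adjust_throttle(+1500): rpm ← 4810 +1500 = 6310
set_airspeed(31.48): V ← 31.48 m/s
adjust_throttle(-962): rpm ← 6310 -962 = 5348
adjust_throttle(+122): rpm ← 5348 +122 = 5470
final state: V = 31.48 m/s, rpm = 5470 → n = rpm/60 = 91.166667 rev/s
target J* = 0.6316; solve J* = V/(n·D) for n: n = V/(J*·D) = 31.48/(0.6316 × 3.068) = 16.245656 rev/s
rpm = 60·n = 974.739347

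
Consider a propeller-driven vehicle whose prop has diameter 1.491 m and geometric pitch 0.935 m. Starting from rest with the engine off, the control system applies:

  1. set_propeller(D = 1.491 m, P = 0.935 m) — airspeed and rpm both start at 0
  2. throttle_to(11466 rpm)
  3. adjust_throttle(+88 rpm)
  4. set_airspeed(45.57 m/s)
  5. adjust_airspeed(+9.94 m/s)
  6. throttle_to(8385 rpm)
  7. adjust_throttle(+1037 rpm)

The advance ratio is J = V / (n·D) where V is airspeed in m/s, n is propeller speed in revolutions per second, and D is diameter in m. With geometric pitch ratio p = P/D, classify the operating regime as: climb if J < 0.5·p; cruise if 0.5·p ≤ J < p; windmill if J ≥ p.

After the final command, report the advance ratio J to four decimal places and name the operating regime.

set_propeller: D = 1.491 m, P = 0.935 m (p = P/D = 0.627096); state ← (V=0, rpm=0)
throttle_to(11466): rpm ← 11466
adjust_throttle(+88): rpm ← 11466 +88 = 11554
set_airspeed(45.57): V ← 45.57 m/s
adjust_airspeed(+9.94): V ← 45.57 +9.94 = 55.51 m/s
throttle_to(8385): rpm ← 8385
adjust_throttle(+1037): rpm ← 8385 +1037 = 9422
final state: V = 55.51 m/s, rpm = 9422 → n = rpm/60 = 157.033333 rev/s
J = V / (n·D) = 55.51 / (157.033333 × 1.491) = 0.237084
regime bands: climb J<0.3135 | cruise [0.3135, 0.6271) | windmill J≥0.6271
J = 0.2371 → climb

J = 0.2371, regime = climb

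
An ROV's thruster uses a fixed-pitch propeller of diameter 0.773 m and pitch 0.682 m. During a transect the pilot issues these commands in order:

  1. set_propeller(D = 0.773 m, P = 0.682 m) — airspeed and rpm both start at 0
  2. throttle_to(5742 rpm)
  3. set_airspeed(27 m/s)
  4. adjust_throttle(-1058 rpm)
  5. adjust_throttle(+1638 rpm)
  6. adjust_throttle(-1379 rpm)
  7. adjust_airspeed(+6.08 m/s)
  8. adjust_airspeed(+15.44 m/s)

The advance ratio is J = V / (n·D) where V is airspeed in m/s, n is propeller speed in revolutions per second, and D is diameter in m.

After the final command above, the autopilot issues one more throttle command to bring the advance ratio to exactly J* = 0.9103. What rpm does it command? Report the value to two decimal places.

rpm = 4137.21

set_propeller: D = 0.773 m, P = 0.682 m (p = P/D = 0.882277); state ← (V=0, rpm=0)
throttle_to(5742): rpm ← 5742
set_airspeed(27): V ← 27 m/s
adjust_throttle(-1058): rpm ← 5742 -1058 = 4684
adjust_throttle(+1638): rpm ← 4684 +1638 = 6322
adjust_throttle(-1379): rpm ← 6322 -1379 = 4943
adjust_airspeed(+6.08): V ← 27 +6.08 = 33.08 m/s
adjust_airspeed(+15.44): V ← 33.08 +15.44 = 48.52 m/s
final state: V = 48.52 m/s, rpm = 4943 → n = rpm/60 = 82.383333 rev/s
target J* = 0.9103; solve J* = V/(n·D) for n: n = V/(J*·D) = 48.52/(0.9103 × 0.773) = 68.953570 rev/s
rpm = 60·n = 4137.214193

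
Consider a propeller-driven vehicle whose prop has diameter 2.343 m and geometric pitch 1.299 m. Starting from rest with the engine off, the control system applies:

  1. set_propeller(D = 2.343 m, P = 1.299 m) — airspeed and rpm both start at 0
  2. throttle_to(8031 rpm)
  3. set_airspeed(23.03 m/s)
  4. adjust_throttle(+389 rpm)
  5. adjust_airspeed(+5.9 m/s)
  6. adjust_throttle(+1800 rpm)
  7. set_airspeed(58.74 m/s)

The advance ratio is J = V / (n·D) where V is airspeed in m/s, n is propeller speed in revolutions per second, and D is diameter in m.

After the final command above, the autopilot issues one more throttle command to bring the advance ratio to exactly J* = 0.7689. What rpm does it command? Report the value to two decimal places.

rpm = 1956.33

set_propeller: D = 2.343 m, P = 1.299 m (p = P/D = 0.554417); state ← (V=0, rpm=0)
throttle_to(8031): rpm ← 8031
set_airspeed(23.03): V ← 23.03 m/s
adjust_throttle(+389): rpm ← 8031 +389 = 8420
adjust_airspeed(+5.9): V ← 23.03 +5.9 = 28.93 m/s
adjust_throttle(+1800): rpm ← 8420 +1800 = 10220
set_airspeed(58.74): V ← 58.74 m/s
final state: V = 58.74 m/s, rpm = 10220 → n = rpm/60 = 170.333333 rev/s
target J* = 0.7689; solve J* = V/(n·D) for n: n = V/(J*·D) = 58.74/(0.7689 × 2.343) = 32.605570 rev/s
rpm = 60·n = 1956.334181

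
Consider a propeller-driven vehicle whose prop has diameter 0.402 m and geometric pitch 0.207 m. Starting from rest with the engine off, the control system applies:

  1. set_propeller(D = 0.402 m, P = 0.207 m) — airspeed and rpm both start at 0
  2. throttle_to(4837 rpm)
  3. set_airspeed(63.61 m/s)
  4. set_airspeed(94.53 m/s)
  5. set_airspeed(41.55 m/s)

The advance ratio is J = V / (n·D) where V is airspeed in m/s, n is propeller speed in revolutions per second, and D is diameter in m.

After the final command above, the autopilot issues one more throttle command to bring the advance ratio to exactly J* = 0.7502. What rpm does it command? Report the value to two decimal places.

set_propeller: D = 0.402 m, P = 0.207 m (p = P/D = 0.514925); state ← (V=0, rpm=0)
throttle_to(4837): rpm ← 4837
set_airspeed(63.61): V ← 63.61 m/s
set_airspeed(94.53): V ← 94.53 m/s
set_airspeed(41.55): V ← 41.55 m/s
final state: V = 41.55 m/s, rpm = 4837 → n = rpm/60 = 80.616667 rev/s
target J* = 0.7502; solve J* = V/(n·D) for n: n = V/(J*·D) = 41.55/(0.7502 × 0.402) = 137.774205 rev/s
rpm = 60·n = 8266.452329

rpm = 8266.45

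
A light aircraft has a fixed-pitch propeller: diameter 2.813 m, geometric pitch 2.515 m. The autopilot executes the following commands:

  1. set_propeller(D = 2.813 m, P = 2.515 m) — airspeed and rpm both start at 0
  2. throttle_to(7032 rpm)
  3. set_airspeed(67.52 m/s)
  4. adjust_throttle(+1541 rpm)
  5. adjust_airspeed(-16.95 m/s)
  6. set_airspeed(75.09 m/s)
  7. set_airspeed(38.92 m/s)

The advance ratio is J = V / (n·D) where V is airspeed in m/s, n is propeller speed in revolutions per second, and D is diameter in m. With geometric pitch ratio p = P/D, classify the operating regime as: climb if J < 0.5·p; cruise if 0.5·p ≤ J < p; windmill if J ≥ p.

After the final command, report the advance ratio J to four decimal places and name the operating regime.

J = 0.0968, regime = climb

set_propeller: D = 2.813 m, P = 2.515 m (p = P/D = 0.894063); state ← (V=0, rpm=0)
throttle_to(7032): rpm ← 7032
set_airspeed(67.52): V ← 67.52 m/s
adjust_throttle(+1541): rpm ← 7032 +1541 = 8573
adjust_airspeed(-16.95): V ← 67.52 -16.95 = 50.57 m/s
set_airspeed(75.09): V ← 75.09 m/s
set_airspeed(38.92): V ← 38.92 m/s
final state: V = 38.92 m/s, rpm = 8573 → n = rpm/60 = 142.883333 rev/s
J = V / (n·D) = 38.92 / (142.883333 × 2.813) = 0.096833
regime bands: climb J<0.4470 | cruise [0.4470, 0.8941) | windmill J≥0.8941
J = 0.0968 → climb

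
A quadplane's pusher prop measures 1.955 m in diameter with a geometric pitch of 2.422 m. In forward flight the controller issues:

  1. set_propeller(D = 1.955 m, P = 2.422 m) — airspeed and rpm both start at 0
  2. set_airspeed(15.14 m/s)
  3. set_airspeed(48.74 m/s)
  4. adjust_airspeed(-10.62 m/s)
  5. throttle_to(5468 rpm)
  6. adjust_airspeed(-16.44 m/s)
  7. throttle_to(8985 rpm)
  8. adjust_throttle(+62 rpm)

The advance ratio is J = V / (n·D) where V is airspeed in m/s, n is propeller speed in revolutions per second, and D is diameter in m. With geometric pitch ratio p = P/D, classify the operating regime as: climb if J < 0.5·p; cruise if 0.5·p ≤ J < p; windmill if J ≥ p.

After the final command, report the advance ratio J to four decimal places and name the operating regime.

set_propeller: D = 1.955 m, P = 2.422 m (p = P/D = 1.238875); state ← (V=0, rpm=0)
set_airspeed(15.14): V ← 15.14 m/s
set_airspeed(48.74): V ← 48.74 m/s
adjust_airspeed(-10.62): V ← 48.74 -10.62 = 38.12 m/s
throttle_to(5468): rpm ← 5468
adjust_airspeed(-16.44): V ← 38.12 -16.44 = 21.68 m/s
throttle_to(8985): rpm ← 8985
adjust_throttle(+62): rpm ← 8985 +62 = 9047
final state: V = 21.68 m/s, rpm = 9047 → n = rpm/60 = 150.783333 rev/s
J = V / (n·D) = 21.68 / (150.783333 × 1.955) = 0.073546
regime bands: climb J<0.6194 | cruise [0.6194, 1.2389) | windmill J≥1.2389
J = 0.0735 → climb

J = 0.0735, regime = climb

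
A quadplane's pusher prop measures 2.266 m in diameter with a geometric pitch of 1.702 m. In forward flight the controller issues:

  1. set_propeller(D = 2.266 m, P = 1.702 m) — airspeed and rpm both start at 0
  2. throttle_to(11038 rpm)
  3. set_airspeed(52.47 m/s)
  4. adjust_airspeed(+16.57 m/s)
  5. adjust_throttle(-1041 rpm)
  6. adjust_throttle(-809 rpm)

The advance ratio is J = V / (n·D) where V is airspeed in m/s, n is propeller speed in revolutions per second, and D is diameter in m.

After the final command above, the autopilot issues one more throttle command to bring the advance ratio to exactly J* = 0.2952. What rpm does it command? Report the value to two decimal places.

rpm = 6192.64

set_propeller: D = 2.266 m, P = 1.702 m (p = P/D = 0.751103); state ← (V=0, rpm=0)
throttle_to(11038): rpm ← 11038
set_airspeed(52.47): V ← 52.47 m/s
adjust_airspeed(+16.57): V ← 52.47 +16.57 = 69.04 m/s
adjust_throttle(-1041): rpm ← 11038 -1041 = 9997
adjust_throttle(-809): rpm ← 9997 -809 = 9188
final state: V = 69.04 m/s, rpm = 9188 → n = rpm/60 = 153.133333 rev/s
target J* = 0.2952; solve J* = V/(n·D) for n: n = V/(J*·D) = 69.04/(0.2952 × 2.266) = 103.210653 rev/s
rpm = 60·n = 6192.639155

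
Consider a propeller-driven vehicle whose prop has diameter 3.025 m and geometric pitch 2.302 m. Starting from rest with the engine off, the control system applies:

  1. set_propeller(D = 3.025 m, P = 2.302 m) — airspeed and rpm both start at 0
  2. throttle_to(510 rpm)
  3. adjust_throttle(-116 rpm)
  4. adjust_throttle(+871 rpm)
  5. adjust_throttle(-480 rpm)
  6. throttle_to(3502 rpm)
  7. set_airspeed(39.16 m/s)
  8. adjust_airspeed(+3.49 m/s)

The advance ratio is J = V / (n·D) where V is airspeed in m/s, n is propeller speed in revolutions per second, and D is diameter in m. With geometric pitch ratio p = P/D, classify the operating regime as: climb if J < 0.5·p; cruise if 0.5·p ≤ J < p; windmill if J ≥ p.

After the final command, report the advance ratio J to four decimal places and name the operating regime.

J = 0.2416, regime = climb

set_propeller: D = 3.025 m, P = 2.302 m (p = P/D = 0.760992); state ← (V=0, rpm=0)
throttle_to(510): rpm ← 510
adjust_throttle(-116): rpm ← 510 -116 = 394
adjust_throttle(+871): rpm ← 394 +871 = 1265
adjust_throttle(-480): rpm ← 1265 -480 = 785
throttle_to(3502): rpm ← 3502
set_airspeed(39.16): V ← 39.16 m/s
adjust_airspeed(+3.49): V ← 39.16 +3.49 = 42.65 m/s
final state: V = 42.65 m/s, rpm = 3502 → n = rpm/60 = 58.366667 rev/s
J = V / (n·D) = 42.65 / (58.366667 × 3.025) = 0.241562
regime bands: climb J<0.3805 | cruise [0.3805, 0.7610) | windmill J≥0.7610
J = 0.2416 → climb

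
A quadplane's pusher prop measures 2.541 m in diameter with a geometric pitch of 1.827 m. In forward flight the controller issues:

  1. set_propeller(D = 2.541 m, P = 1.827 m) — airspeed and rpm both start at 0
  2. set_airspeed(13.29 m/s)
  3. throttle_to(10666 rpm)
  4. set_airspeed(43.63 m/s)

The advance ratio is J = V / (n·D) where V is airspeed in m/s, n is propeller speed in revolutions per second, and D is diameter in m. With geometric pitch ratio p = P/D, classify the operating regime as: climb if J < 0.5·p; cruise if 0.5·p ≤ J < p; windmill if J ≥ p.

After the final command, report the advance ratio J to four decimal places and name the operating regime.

set_propeller: D = 2.541 m, P = 1.827 m (p = P/D = 0.719008); state ← (V=0, rpm=0)
set_airspeed(13.29): V ← 13.29 m/s
throttle_to(10666): rpm ← 10666
set_airspeed(43.63): V ← 43.63 m/s
final state: V = 43.63 m/s, rpm = 10666 → n = rpm/60 = 177.766667 rev/s
J = V / (n·D) = 43.63 / (177.766667 × 2.541) = 0.096590
regime bands: climb J<0.3595 | cruise [0.3595, 0.7190) | windmill J≥0.7190
J = 0.0966 → climb

J = 0.0966, regime = climb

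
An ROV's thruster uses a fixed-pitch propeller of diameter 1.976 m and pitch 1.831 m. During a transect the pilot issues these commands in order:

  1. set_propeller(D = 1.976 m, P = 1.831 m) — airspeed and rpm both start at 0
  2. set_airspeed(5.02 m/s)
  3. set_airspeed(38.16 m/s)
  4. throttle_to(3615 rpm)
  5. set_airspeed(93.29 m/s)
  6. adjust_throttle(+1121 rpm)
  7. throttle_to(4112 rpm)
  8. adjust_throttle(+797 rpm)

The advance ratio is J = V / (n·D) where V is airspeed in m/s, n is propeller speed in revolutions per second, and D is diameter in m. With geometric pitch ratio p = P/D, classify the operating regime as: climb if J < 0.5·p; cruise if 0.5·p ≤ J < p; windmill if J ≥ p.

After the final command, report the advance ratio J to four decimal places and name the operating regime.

set_propeller: D = 1.976 m, P = 1.831 m (p = P/D = 0.926619); state ← (V=0, rpm=0)
set_airspeed(5.02): V ← 5.02 m/s
set_airspeed(38.16): V ← 38.16 m/s
throttle_to(3615): rpm ← 3615
set_airspeed(93.29): V ← 93.29 m/s
adjust_throttle(+1121): rpm ← 3615 +1121 = 4736
throttle_to(4112): rpm ← 4112
adjust_throttle(+797): rpm ← 4112 +797 = 4909
final state: V = 93.29 m/s, rpm = 4909 → n = rpm/60 = 81.816667 rev/s
J = V / (n·D) = 93.29 / (81.816667 × 1.976) = 0.577041
regime bands: climb J<0.4633 | cruise [0.4633, 0.9266) | windmill J≥0.9266
J = 0.5770 → cruise

J = 0.5770, regime = cruise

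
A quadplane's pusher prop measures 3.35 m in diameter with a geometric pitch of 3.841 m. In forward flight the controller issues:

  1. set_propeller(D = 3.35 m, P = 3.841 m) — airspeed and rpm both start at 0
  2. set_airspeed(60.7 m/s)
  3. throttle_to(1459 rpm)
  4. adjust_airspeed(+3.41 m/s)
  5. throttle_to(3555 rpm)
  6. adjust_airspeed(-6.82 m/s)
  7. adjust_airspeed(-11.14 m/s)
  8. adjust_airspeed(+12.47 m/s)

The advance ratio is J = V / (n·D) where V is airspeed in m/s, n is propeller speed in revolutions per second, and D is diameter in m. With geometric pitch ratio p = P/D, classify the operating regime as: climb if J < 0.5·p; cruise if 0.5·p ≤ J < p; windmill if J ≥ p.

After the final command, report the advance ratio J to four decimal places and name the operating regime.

J = 0.2953, regime = climb

set_propeller: D = 3.35 m, P = 3.841 m (p = P/D = 1.146567); state ← (V=0, rpm=0)
set_airspeed(60.7): V ← 60.7 m/s
throttle_to(1459): rpm ← 1459
adjust_airspeed(+3.41): V ← 60.7 +3.41 = 64.11 m/s
throttle_to(3555): rpm ← 3555
adjust_airspeed(-6.82): V ← 64.11 -6.82 = 57.29 m/s
adjust_airspeed(-11.14): V ← 57.29 -11.14 = 46.15 m/s
adjust_airspeed(+12.47): V ← 46.15 +12.47 = 58.62 m/s
final state: V = 58.62 m/s, rpm = 3555 → n = rpm/60 = 59.250000 rev/s
J = V / (n·D) = 58.62 / (59.250000 × 3.35) = 0.295333
regime bands: climb J<0.5733 | cruise [0.5733, 1.1466) | windmill J≥1.1466
J = 0.2953 → climb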